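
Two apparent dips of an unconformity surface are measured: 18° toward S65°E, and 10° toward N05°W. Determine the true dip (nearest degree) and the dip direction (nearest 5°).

Each apparent-dip line lies in the plane. As unit vectors (x east, y north, z up), v₁ plunges 18°→S65°E and v₂ plunges 10°→N05°W.
n = v₁ × v₂ = (0.373, 0.176, 0.811) (taken with n_z > 0).
Dip δ = arctan(|n_h|/n_z) = arctan(0.412/0.811) = 27.0°.
Dip direction = atan2(0.373, 0.176) = 65° (azimuth of n's horizontal projection).

true dip 27°, dip direction 065°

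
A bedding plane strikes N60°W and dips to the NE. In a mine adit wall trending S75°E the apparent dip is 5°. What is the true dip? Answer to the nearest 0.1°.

18.7°

β = acute angle between strike N60°W and section S75°E = 15°.
tan(true dip) = tan 5° / sin 15° = 0.3380
true dip = arctan 0.3380 = 18.68°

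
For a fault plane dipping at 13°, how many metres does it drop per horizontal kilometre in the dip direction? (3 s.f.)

drop per km = 1000 × tan 13° = 1000 × 0.2309

231 m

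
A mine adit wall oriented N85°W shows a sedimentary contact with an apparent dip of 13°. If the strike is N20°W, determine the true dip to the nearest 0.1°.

14.3°

β = acute angle between strike N20°W and section N85°W = 65°.
tan(true dip) = tan 13° / sin 65° = 0.2547
true dip = arctan 0.2547 = 14.29°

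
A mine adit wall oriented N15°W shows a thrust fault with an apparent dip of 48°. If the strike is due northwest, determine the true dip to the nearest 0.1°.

β = acute angle between strike due northwest and section N15°W = 30°.
tan(true dip) = tan 48° / sin 30° = 2.2212
δ = arctan(2.2212) = 65.76°

65.8°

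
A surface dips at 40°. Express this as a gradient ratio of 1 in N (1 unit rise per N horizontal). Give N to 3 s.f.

1 : N means tan θ = 1/N, so N = 1/tan 40° = 1/0.8391

1 in 1.19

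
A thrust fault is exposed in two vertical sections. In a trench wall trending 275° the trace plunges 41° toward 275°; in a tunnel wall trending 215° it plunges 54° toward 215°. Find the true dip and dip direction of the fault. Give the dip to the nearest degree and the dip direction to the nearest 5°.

The two traces are lines in the plane: v₁ = (sin 275°·cos 41°, cos 275°·cos 41°, −sin 41°), v₂ = (sin 215°·cos 54°, cos 215°·cos 54°, −sin 54°).
Cross product v₁ × v₂ gives the pole to the plane: n ∝ (-0.369, -0.387, 0.384).
Dip δ = arctan(|n_h|/n_z) = arctan(0.535/0.384) = 54.3°.
Dip direction = azimuth of (n_x, n_y) = atan2(-0.369, -0.387) = 224°.

true dip 54°, dip direction 225°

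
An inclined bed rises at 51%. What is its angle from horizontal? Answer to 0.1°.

27.0°

tan θ = 51/100 = 0.5100
θ = arctan(0.5100) = 27.02°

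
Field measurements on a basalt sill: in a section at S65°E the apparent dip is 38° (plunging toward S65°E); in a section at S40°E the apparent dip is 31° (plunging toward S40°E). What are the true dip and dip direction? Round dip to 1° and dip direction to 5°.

Represent each trace as a vector plunging at its apparent dip toward its trend (east-north-up frame): v₁ = (0.714, -0.333, -0.616), v₂ = (0.551, -0.657, -0.515).
The plane normal is n = v₁ × v₂ ∝ (0.233, -0.029, 0.285).
True dip = arccos(n_z / |n|) = arccos(0.7727) = 39.4°.
Dip direction = azimuth of (n_x, n_y) = atan2(0.233, -0.029) = 97°.

true dip 39°, dip direction 095°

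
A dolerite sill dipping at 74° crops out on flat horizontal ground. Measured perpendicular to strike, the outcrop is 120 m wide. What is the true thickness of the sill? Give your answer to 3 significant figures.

115 m

True thickness t = w · sin(dip) = 120 × sin 74°
t = 120 × 0.9613 = 115.351 m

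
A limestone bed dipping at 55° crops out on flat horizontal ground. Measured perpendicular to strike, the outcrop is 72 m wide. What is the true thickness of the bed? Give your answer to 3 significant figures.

True thickness t = w · sin(dip) = 72 × sin 55°
t = 72 × 0.8192 = 58.979 m

59.0 m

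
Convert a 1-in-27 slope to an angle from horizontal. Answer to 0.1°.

2.1°

tan θ = 1/27 = 0.0370
θ = arctan(0.0370) = 2.12°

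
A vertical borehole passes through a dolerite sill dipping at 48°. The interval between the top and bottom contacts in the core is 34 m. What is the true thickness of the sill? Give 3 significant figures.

22.8 m

True thickness t = h · cos(dip) = 34 × cos 48°
t = 34 × 0.6691 = 22.750 m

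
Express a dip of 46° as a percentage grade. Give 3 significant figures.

104%

grade % = 100 × tan 46° = 100 × 1.0355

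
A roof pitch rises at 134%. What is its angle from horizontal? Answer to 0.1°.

53.3°

tan θ = 134/100 = 1.3400
θ = arctan(1.3400) = 53.27°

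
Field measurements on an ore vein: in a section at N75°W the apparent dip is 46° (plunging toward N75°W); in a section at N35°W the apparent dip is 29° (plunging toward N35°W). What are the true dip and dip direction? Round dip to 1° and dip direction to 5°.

true dip 48°, dip direction 265°

Each apparent-dip line lies in the plane. As unit vectors (x east, y north, z up), v₁ plunges 46°→N75°W and v₂ plunges 29°→N35°W.
The plane normal is n = v₁ × v₂ ∝ (-0.428, -0.036, 0.391).
tan δ = √(n_x²+n_y²)/n_z = 0.430/0.391, so δ = 47.7°.
Dip direction = atan2(-0.428, -0.036) = 265° (azimuth of n's horizontal projection).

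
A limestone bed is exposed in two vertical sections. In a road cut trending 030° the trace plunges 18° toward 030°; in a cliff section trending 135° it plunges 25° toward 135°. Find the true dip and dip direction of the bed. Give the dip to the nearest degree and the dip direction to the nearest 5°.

true dip 33°, dip direction 090°

Represent each trace as a vector plunging at its apparent dip toward its trend (east-north-up frame): v₁ = (0.476, 0.824, -0.309), v₂ = (0.641, -0.641, -0.423).
Cross product v₁ × v₂ gives the pole to the plane: n ∝ (0.546, -0.003, 0.833).
tan δ = √(n_x²+n_y²)/n_z = 0.546/0.833, so δ = 33.3°.
Dip direction = atan2(0.546, -0.003) = 90° (azimuth of n's horizontal projection).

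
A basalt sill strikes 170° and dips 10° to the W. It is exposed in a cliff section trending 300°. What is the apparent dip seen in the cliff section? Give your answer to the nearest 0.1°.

The strike is 170° and the section trends 300°; the acute angle between them is β = 50°.
tan α = tan 10° × sin 50° = 0.1763 × 0.7660 = 0.1351
apparent dip = arctan 0.1351 = 7.69°

7.7°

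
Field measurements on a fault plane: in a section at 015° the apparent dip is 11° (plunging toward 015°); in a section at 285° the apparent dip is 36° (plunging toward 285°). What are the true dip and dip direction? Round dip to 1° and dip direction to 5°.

The two traces are lines in the plane: v₁ = (sin 15°·cos 11°, cos 15°·cos 11°, −sin 11°), v₂ = (sin 285°·cos 36°, cos 285°·cos 36°, −sin 36°).
The plane normal is n = v₁ × v₂ ∝ (-0.517, 0.298, 0.794).
Dip δ = arctan(|n_h|/n_z) = arctan(0.597/0.794) = 36.9°.
Dip direction = atan2(-0.517, 0.298) = 300° (azimuth of n's horizontal projection).

true dip 37°, dip direction 300°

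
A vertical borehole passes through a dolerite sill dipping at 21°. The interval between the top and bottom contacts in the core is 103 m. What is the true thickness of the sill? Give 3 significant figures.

96.2 m

True thickness t = h · cos(dip) = 103 × cos 21°
t = 103 × 0.9336 = 96.159 m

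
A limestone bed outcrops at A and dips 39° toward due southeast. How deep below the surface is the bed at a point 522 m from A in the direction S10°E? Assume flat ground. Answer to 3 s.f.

The hole lies 35° from the dip direction, so the down-dip offset is 522 × cos 35° = 427.60 m.
Depth = down-dip offset × tan(dip) = 427.60 × tan 39° = 427.60 × 0.8098
Depth = 346.26 m

346 m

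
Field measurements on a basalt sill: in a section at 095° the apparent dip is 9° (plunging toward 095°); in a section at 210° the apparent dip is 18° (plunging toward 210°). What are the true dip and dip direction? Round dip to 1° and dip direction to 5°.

true dip 25°, dip direction 165°

Represent each trace as a vector plunging at its apparent dip toward its trend (east-north-up frame): v₁ = (0.984, -0.086, -0.156), v₂ = (-0.476, -0.824, -0.309).
Cross product v₁ × v₂ gives the pole to the plane: n ∝ (0.102, -0.378, 0.851).
Dip δ = arctan(|n_h|/n_z) = arctan(0.392/0.851) = 24.7°.
Dip direction = atan2(0.102, -0.378) = 165° (azimuth of n's horizontal projection).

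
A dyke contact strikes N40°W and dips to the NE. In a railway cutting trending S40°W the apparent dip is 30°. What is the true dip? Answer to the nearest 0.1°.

β = acute angle between strike N40°W and section S40°W = 80°.
tan(true dip) = tan 30° / sin 80° = 0.5863
true dip = arctan 0.5863 = 30.38°

30.4°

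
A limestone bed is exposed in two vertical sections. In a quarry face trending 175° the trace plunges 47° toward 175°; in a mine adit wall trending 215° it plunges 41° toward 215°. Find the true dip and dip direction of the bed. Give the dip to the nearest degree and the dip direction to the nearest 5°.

true dip 47°, dip direction 180°

Each apparent-dip line lies in the plane. As unit vectors (x east, y north, z up), v₁ plunges 47°→175° and v₂ plunges 41°→215°.
n = v₁ × v₂ = (0.006, -0.356, 0.331) (taken with n_z > 0).
True dip = arccos(n_z / |n|) = arccos(0.6811) = 47.1°.
The horizontal component of n points toward azimuth atan2(n_x, n_y) = 179°, the dip direction.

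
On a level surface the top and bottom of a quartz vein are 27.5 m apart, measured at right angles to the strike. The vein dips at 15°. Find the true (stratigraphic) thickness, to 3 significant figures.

True thickness t = w · sin(dip) = 27.5 × sin 15°
t = 27.5 × 0.2588 = 7.118 m

7.12 m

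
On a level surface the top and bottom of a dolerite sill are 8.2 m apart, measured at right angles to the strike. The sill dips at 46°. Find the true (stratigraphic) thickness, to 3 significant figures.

True thickness t = w · sin(dip) = 8.2 × sin 46°
t = 8.2 × 0.7193 = 5.899 m

5.90 m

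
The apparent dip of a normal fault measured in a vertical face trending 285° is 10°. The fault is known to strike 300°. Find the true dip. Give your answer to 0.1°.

β = acute angle between strike 300° and section 285° = 15°.
tan δ = tan α / sin β = tan 10° / sin 15° = 0.1763 / 0.2588 = 0.6813
true dip = arctan 0.6813 = 34.27°

34.3°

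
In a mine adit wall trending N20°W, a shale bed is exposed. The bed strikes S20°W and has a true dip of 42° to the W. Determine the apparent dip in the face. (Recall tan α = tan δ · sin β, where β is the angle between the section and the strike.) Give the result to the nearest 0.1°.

The strike is S20°W and the section trends N20°W; the acute angle between them is β = 40°.
tan(apparent dip) = tan 42° · sin 40° = 0.5788
α = arctan(0.5788) = 30.06°

30.1°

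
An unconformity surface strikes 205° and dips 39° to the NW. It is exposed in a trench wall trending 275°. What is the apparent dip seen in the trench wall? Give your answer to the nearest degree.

Angle between strike (205°) and section (275°): β = 70°.
tan(apparent dip) = tan 39° · sin 70° = 0.7609
apparent dip = arctan 0.7609 = 37.27°

37°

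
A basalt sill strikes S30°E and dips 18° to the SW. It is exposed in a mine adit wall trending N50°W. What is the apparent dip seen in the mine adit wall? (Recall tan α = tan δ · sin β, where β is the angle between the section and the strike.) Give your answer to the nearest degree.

The strike is S30°E and the section trends N50°W; the acute angle between them is β = 20°.
tan(apparent dip) = tan 18° · sin 20° = 0.1111
α = arctan(0.1111) = 6.34°

6°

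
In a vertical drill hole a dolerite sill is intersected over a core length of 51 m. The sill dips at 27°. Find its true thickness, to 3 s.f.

True thickness t = h · cos(dip) = 51 × cos 27°
t = 51 × 0.8910 = 45.441 m

45.4 m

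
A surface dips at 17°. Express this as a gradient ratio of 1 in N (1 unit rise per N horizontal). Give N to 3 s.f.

1 : N means tan θ = 1/N, so N = 1/tan 17° = 1/0.3057

1 in 3.27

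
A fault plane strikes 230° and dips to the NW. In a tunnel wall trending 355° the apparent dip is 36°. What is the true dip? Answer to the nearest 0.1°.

The section is 55° from the strike.
tan(true dip) = tan 36° / sin 55° = 0.8869
true dip = arctan 0.8869 = 41.57°

41.6°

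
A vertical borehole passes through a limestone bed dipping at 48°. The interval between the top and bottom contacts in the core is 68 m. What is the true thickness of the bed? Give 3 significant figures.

True thickness t = h · cos(dip) = 68 × cos 48°
t = 68 × 0.6691 = 45.501 m

45.5 m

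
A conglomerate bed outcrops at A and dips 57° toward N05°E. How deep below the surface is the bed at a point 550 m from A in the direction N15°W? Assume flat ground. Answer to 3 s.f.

796 m

The hole lies 20° from the dip direction, so the down-dip offset is 550 × cos 20° = 516.83 m.
Depth = down-dip offset × tan(dip) = 516.83 × tan 57° = 516.83 × 1.5399
Depth = 795.85 m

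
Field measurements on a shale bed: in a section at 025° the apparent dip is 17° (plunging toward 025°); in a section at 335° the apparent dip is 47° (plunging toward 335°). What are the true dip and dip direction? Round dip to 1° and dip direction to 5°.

Represent each trace as a vector plunging at its apparent dip toward its trend (east-north-up frame): v₁ = (0.404, 0.867, -0.292), v₂ = (-0.288, 0.618, -0.731).
n = v₁ × v₂ = (-0.453, 0.380, 0.500) (taken with n_z > 0).
tan δ = √(n_x²+n_y²)/n_z = 0.591/0.500, so δ = 49.8°.
Dip direction = azimuth of (n_x, n_y) = atan2(-0.453, 0.380) = 310°.

true dip 50°, dip direction 310°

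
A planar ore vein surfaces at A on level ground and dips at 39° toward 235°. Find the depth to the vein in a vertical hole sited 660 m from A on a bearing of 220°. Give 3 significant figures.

The hole lies 15° from the dip direction, so the down-dip offset is 660 × cos 15° = 637.51 m.
Depth = down-dip offset × tan(dip) = 637.51 × tan 39° = 637.51 × 0.8098
Depth = 516.25 m

516 m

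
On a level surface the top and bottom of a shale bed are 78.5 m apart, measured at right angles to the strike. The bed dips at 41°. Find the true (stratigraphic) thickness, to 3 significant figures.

True thickness t = w · sin(dip) = 78.5 × sin 41°
t = 78.5 × 0.6561 = 51.501 m

51.5 m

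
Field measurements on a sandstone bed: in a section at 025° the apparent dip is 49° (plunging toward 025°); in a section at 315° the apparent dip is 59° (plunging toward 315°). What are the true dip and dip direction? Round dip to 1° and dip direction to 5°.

Each apparent-dip line lies in the plane. As unit vectors (x east, y north, z up), v₁ plunges 49°→025° and v₂ plunges 59°→315°.
Cross product v₁ × v₂ gives the pole to the plane: n ∝ (-0.235, 0.513, 0.318).
Dip δ = arctan(|n_h|/n_z) = arctan(0.564/0.318) = 60.6°.
Dip direction = atan2(-0.235, 0.513) = 335° (azimuth of n's horizontal projection).

true dip 61°, dip direction 335°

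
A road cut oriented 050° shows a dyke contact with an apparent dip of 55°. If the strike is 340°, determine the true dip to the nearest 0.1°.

56.7°

The section is 70° from the strike.
tan(true dip) = tan 55° / sin 70° = 1.5198
δ = arctan(1.5198) = 56.66°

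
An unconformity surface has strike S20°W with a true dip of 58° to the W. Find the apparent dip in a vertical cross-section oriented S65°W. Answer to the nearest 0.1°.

48.5°

Angle between strike (S20°W) and section (S65°W): β = 45°.
tan(apparent dip) = tan 58° · sin 45° = 1.1316
α = arctan(1.1316) = 48.53°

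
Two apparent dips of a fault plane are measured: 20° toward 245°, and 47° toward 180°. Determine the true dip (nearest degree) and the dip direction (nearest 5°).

Represent each trace as a vector plunging at its apparent dip toward its trend (east-north-up frame): v₁ = (-0.852, -0.397, -0.342), v₂ = (0.000, -0.682, -0.731).
Cross product v₁ × v₂ gives the pole to the plane: n ∝ (0.057, -0.623, 0.581).
Dip δ = arctan(|n_h|/n_z) = arctan(0.625/0.581) = 47.1°.
Dip direction = azimuth of (n_x, n_y) = atan2(0.057, -0.623) = 175°.

true dip 47°, dip direction 175°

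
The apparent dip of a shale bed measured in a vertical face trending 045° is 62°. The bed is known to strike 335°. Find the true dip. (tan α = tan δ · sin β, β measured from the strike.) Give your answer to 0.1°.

63.5°

The section is 70° from the strike.
tan(true dip) = tan 62° / sin 70° = 2.0014
δ = arctan(2.0014) = 63.45°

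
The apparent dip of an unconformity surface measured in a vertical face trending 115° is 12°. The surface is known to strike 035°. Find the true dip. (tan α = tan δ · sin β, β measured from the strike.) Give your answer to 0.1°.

β = acute angle between strike 035° and section 115° = 80°.
tan δ = tan α / sin β = tan 12° / sin 80° = 0.2126 / 0.9848 = 0.2158
true dip = arctan 0.2158 = 12.18°

12.2°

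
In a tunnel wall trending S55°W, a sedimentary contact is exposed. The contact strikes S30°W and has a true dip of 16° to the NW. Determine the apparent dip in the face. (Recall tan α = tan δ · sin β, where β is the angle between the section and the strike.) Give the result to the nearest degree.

The section lies 25° from the strike.
tan α = tan 16° × sin 25° = 0.2867 × 0.4226 = 0.1212
apparent dip = arctan 0.1212 = 6.91°

7°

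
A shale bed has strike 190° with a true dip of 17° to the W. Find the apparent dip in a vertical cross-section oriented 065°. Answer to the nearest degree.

Angle between strike (190°) and section (065°): β = 55°.
tan(apparent dip) = tan 17° · sin 55° = 0.2504
apparent dip = arctan 0.2504 = 14.06°

14°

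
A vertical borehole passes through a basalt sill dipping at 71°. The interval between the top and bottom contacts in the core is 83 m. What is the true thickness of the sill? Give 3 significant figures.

27.0 m

True thickness t = h · cos(dip) = 83 × cos 71°
t = 83 × 0.3256 = 27.022 m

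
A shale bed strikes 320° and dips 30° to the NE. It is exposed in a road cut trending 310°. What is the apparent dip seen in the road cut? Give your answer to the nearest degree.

6°

The section lies 10° from the strike.
tan(apparent dip) = tan 30° · sin 10° = 0.1003
α = arctan(0.1003) = 5.73°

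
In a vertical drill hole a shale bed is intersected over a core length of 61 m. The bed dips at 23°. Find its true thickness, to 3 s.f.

56.2 m

True thickness t = h · cos(dip) = 61 × cos 23°
t = 61 × 0.9205 = 56.151 m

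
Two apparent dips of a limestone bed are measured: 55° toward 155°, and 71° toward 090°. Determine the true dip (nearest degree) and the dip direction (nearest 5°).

true dip 71°, dip direction 095°

Represent each trace as a vector plunging at its apparent dip toward its trend (east-north-up frame): v₁ = (0.242, -0.520, -0.819), v₂ = (0.326, 0.000, -0.946).
n = v₁ × v₂ = (0.492, -0.037, 0.169) (taken with n_z > 0).
Dip δ = arctan(|n_h|/n_z) = arctan(0.493/0.169) = 71.1°.
Dip direction = atan2(0.492, -0.037) = 94° (azimuth of n's horizontal projection).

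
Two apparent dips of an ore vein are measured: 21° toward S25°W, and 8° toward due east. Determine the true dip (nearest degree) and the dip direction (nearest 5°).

true dip 27°, dip direction 165°

Each apparent-dip line lies in the plane. As unit vectors (x east, y north, z up), v₁ plunges 21°→S25°W and v₂ plunges 8°→due east.
The plane normal is n = v₁ × v₂ ∝ (0.118, -0.410, 0.838).
Dip δ = arctan(|n_h|/n_z) = arctan(0.426/0.838) = 27.0°.
Dip direction = azimuth of (n_x, n_y) = atan2(0.118, -0.410) = 164°.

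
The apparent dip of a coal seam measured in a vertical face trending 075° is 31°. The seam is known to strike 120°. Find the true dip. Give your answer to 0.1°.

The section is 45° from the strike.
tan(true dip) = tan 31° / sin 45° = 0.8497
δ = arctan(0.8497) = 40.36°

40.4°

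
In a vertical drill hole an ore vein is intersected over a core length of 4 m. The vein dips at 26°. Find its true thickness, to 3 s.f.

True thickness t = h · cos(dip) = 4 × cos 26°
t = 4 × 0.8988 = 3.595 m

3.60 m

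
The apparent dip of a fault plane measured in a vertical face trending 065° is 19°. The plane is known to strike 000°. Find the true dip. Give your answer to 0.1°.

20.8°

The section is 65° from the strike.
tan δ = tan α / sin β = tan 19° / sin 65° = 0.3443 / 0.9063 = 0.3799
true dip = arctan 0.3799 = 20.80°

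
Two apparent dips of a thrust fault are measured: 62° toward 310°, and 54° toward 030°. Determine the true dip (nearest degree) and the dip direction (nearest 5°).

true dip 65°, dip direction 340°

The two traces are lines in the plane: v₁ = (sin 310°·cos 62°, cos 310°·cos 62°, −sin 62°), v₂ = (sin 30°·cos 54°, cos 30°·cos 54°, −sin 54°).
n = v₁ × v₂ = (-0.205, 0.550, 0.272) (taken with n_z > 0).
tan δ = √(n_x²+n_y²)/n_z = 0.587/0.272, so δ = 65.2°.
Dip direction = azimuth of (n_x, n_y) = atan2(-0.205, 0.550) = 340°.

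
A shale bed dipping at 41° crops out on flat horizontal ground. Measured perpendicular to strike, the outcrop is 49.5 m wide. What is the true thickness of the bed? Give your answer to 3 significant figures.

32.5 m

True thickness t = w · sin(dip) = 49.5 × sin 41°
t = 49.5 × 0.6561 = 32.475 m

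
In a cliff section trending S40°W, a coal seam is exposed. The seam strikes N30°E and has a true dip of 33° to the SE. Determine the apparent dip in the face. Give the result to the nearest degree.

Angle between strike (N30°E) and section (S40°W): β = 10°.
tan(apparent dip) = tan 33° · sin 10° = 0.1128
α = arctan(0.1128) = 6.43°

6°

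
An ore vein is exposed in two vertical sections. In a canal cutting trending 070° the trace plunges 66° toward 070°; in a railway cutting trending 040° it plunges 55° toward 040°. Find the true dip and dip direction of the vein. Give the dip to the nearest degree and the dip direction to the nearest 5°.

The two traces are lines in the plane: v₁ = (sin 70°·cos 66°, cos 70°·cos 66°, −sin 66°), v₂ = (sin 40°·cos 55°, cos 40°·cos 55°, −sin 55°).
n = v₁ × v₂ = (0.287, -0.024, 0.117) (taken with n_z > 0).
tan δ = √(n_x²+n_y²)/n_z = 0.288/0.117, so δ = 68.0°.
The horizontal component of n points toward azimuth atan2(n_x, n_y) = 95°, the dip direction.

true dip 68°, dip direction 095°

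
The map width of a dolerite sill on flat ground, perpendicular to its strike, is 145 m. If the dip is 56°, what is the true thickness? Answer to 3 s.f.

True thickness t = w · sin(dip) = 145 × sin 56°
t = 145 × 0.8290 = 120.210 m

120 m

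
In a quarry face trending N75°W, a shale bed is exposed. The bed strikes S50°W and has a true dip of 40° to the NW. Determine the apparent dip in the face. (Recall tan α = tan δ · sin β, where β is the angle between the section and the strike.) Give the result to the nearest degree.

The section lies 55° from the strike.
tan α = tan 40° × sin 55° = 0.8391 × 0.8192 = 0.6874
apparent dip = arctan 0.6874 = 34.50°

35°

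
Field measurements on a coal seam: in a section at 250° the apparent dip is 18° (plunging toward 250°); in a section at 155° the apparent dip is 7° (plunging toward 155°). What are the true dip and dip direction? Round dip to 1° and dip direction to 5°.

true dip 20°, dip direction 225°

Each apparent-dip line lies in the plane. As unit vectors (x east, y north, z up), v₁ plunges 18°→250° and v₂ plunges 7°→155°.
Cross product v₁ × v₂ gives the pole to the plane: n ∝ (-0.238, -0.239, 0.940).
True dip = arccos(n_z / |n|) = arccos(0.9413) = 19.7°.
The horizontal component of n points toward azimuth atan2(n_x, n_y) = 225°, the dip direction.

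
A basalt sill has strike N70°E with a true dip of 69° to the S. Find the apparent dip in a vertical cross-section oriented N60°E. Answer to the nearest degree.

24°

The section lies 10° from the strike.
tan α = tan 69° × sin 10° = 2.6051 × 0.1736 = 0.4524
apparent dip = arctan 0.4524 = 24.34°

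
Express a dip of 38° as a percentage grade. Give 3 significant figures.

grade % = 100 × tan 38° = 100 × 0.7813

78.1%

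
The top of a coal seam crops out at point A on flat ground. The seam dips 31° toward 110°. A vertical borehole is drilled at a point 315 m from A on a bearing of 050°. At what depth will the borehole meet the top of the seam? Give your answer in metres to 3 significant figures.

The hole lies 60° from the dip direction, so the down-dip offset is 315 × cos 60° = 157.50 m.
Depth = down-dip offset × tan(dip) = 157.50 × tan 31° = 157.50 × 0.6009
Depth = 94.64 m

94.6 m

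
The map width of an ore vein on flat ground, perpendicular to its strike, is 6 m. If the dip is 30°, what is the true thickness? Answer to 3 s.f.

True thickness t = w · sin(dip) = 6 × sin 30°
t = 6 × 0.5000 = 3.000 m

3.00 m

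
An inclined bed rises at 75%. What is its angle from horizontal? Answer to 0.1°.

36.9°

tan θ = 75/100 = 0.7500
θ = arctan(0.7500) = 36.87°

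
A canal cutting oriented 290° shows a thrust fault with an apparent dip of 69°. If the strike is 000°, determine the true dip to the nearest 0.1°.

β = acute angle between strike 000° and section 290° = 70°.
tan(true dip) = tan 69° / sin 70° = 2.7723
true dip = arctan 2.7723 = 70.16°

70.2°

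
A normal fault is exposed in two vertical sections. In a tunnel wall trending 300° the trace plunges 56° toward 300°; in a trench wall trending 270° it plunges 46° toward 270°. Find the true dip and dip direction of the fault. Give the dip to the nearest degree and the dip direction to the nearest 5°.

true dip 57°, dip direction 320°

Represent each trace as a vector plunging at its apparent dip toward its trend (east-north-up frame): v₁ = (-0.484, 0.280, -0.829), v₂ = (-0.695, -0.000, -0.719).
Cross product v₁ × v₂ gives the pole to the plane: n ∝ (-0.201, 0.228, 0.194).
Dip δ = arctan(|n_h|/n_z) = arctan(0.304/0.194) = 57.4°.
The horizontal component of n points toward azimuth atan2(n_x, n_y) = 319°, the dip direction.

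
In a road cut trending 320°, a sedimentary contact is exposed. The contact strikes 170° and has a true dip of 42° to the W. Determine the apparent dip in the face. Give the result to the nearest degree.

Angle between strike (170°) and section (320°): β = 30°.
tan α = tan 42° × sin 30° = 0.9004 × 0.5000 = 0.4502
apparent dip = arctan 0.4502 = 24.24°

24°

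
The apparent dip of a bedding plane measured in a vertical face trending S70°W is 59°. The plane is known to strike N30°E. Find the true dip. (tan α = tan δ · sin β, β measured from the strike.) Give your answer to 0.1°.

68.9°

β = acute angle between strike N30°E and section S70°W = 40°.
tan(true dip) = tan 59° / sin 40° = 2.5892
true dip = arctan 2.5892 = 68.88°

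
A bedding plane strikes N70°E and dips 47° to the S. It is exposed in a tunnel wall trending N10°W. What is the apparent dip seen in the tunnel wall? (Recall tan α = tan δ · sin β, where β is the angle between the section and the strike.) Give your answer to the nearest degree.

The section lies 80° from the strike.
tan(apparent dip) = tan 47° · sin 80° = 1.0561
α = arctan(1.0561) = 46.56°

47°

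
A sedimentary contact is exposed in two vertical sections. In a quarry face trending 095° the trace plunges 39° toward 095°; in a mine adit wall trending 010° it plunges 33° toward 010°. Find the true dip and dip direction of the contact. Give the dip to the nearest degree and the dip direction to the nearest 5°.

true dip 45°, dip direction 060°

The two traces are lines in the plane: v₁ = (sin 95°·cos 39°, cos 95°·cos 39°, −sin 39°), v₂ = (sin 10°·cos 33°, cos 10°·cos 33°, −sin 33°).
n = v₁ × v₂ = (0.557, 0.330, 0.649) (taken with n_z > 0).
Dip δ = arctan(|n_h|/n_z) = arctan(0.647/0.649) = 44.9°.
The horizontal component of n points toward azimuth atan2(n_x, n_y) = 59°, the dip direction.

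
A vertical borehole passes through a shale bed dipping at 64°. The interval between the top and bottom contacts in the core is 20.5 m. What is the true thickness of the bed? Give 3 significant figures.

8.99 m

True thickness t = h · cos(dip) = 20.5 × cos 64°
t = 20.5 × 0.4384 = 8.987 m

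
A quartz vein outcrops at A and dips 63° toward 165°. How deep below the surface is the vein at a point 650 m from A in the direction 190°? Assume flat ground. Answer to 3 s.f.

The hole lies 25° from the dip direction, so the down-dip offset is 650 × cos 25° = 589.10 m.
Depth = down-dip offset × tan(dip) = 589.10 × tan 63° = 589.10 × 1.9626
Depth = 1156.17 m

1160 m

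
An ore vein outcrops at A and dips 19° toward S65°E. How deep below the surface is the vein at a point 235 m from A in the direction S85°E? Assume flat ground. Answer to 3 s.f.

76.0 m

The hole lies 20° from the dip direction, so the down-dip offset is 235 × cos 20° = 220.83 m.
Depth = down-dip offset × tan(dip) = 220.83 × tan 19° = 220.83 × 0.3443
Depth = 76.04 m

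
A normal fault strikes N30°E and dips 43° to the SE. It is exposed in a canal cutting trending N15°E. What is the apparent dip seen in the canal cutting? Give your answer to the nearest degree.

The strike is N30°E and the section trends N15°E; the acute angle between them is β = 15°.
tan α = tan 43° × sin 15° = 0.9325 × 0.2588 = 0.2414
α = arctan(0.2414) = 13.57°

14°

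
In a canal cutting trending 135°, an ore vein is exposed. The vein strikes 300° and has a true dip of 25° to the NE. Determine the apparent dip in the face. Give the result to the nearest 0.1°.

The section lies 15° from the strike.
tan(apparent dip) = tan 25° · sin 15° = 0.1207
apparent dip = arctan 0.1207 = 6.88°

6.9°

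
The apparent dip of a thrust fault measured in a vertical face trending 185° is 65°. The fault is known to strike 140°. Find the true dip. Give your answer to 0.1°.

β = acute angle between strike 140° and section 185° = 45°.
tan(true dip) = tan 65° / sin 45° = 3.0328
true dip = arctan 3.0328 = 71.75°

71.8°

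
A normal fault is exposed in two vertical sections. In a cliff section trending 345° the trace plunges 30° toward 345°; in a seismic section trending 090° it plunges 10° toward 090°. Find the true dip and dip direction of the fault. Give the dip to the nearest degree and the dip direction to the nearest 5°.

true dip 34°, dip direction 015°

The two traces are lines in the plane: v₁ = (sin 345°·cos 30°, cos 345°·cos 30°, −sin 30°), v₂ = (sin 90°·cos 10°, cos 90°·cos 10°, −sin 10°).
The plane normal is n = v₁ × v₂ ∝ (0.145, 0.531, 0.824).
tan δ = √(n_x²+n_y²)/n_z = 0.551/0.824, so δ = 33.8°.
Dip direction = atan2(0.145, 0.531) = 15° (azimuth of n's horizontal projection).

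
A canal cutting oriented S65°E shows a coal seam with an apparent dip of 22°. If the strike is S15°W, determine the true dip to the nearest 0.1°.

22.3°

The section is 80° from the strike.
tan(true dip) = tan 22° / sin 80° = 0.4103
true dip = arctan 0.4103 = 22.31°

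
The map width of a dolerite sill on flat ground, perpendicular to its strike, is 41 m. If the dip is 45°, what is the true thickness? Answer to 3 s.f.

29.0 m

True thickness t = w · sin(dip) = 41 × sin 45°
t = 41 × 0.7071 = 28.991 m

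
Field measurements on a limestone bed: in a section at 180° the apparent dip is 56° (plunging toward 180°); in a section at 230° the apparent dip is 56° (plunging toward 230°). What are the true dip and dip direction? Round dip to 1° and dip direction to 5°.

Each apparent-dip line lies in the plane. As unit vectors (x east, y north, z up), v₁ plunges 56°→180° and v₂ plunges 56°→230°.
n = v₁ × v₂ = (-0.166, -0.355, 0.240) (taken with n_z > 0).
Dip δ = arctan(|n_h|/n_z) = arctan(0.392/0.240) = 58.6°.
The horizontal component of n points toward azimuth atan2(n_x, n_y) = 205°, the dip direction.

true dip 59°, dip direction 205°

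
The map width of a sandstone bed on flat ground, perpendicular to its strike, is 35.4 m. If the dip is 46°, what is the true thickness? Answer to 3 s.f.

True thickness t = w · sin(dip) = 35.4 × sin 46°
t = 35.4 × 0.7193 = 25.465 m

25.5 m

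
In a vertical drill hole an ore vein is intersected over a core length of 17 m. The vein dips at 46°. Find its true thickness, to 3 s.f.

11.8 m

True thickness t = h · cos(dip) = 17 × cos 46°
t = 17 × 0.6947 = 11.809 m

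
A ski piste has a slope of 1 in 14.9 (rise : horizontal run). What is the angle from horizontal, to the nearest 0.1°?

3.8°

tan θ = 1/14.9 = 0.0671
θ = arctan(0.0671) = 3.84°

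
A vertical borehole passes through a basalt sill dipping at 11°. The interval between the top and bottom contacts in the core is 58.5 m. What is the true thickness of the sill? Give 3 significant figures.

True thickness t = h · cos(dip) = 58.5 × cos 11°
t = 58.5 × 0.9816 = 57.425 m

57.4 m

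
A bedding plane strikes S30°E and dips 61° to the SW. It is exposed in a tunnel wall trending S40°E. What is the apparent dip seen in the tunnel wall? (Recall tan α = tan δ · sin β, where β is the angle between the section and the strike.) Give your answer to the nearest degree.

17°

Angle between strike (S30°E) and section (S40°E): β = 10°.
tan(apparent dip) = tan 61° · sin 10° = 0.3133
apparent dip = arctan 0.3133 = 17.39°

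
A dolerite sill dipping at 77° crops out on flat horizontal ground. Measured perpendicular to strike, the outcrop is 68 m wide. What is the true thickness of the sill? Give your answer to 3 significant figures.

66.3 m

True thickness t = w · sin(dip) = 68 × sin 77°
t = 68 × 0.9744 = 66.257 m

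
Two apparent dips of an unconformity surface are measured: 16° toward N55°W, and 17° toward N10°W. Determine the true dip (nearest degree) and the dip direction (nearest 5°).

true dip 18°, dip direction 330°

Represent each trace as a vector plunging at its apparent dip toward its trend (east-north-up frame): v₁ = (-0.787, 0.551, -0.276), v₂ = (-0.166, 0.942, -0.292).
n = v₁ × v₂ = (-0.098, 0.184, 0.650) (taken with n_z > 0).
True dip = arccos(n_z / |n|) = arccos(0.9520) = 17.8°.
The horizontal component of n points toward azimuth atan2(n_x, n_y) = 332°, the dip direction.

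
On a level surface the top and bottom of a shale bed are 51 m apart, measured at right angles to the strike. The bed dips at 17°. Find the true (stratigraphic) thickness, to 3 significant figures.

14.9 m

True thickness t = w · sin(dip) = 51 × sin 17°
t = 51 × 0.2924 = 14.911 m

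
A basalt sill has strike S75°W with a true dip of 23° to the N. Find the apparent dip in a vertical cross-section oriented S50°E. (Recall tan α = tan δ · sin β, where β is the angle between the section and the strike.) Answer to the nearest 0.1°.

19.2°

Angle between strike (S75°W) and section (S50°E): β = 55°.
tan(apparent dip) = tan 23° · sin 55° = 0.3477
α = arctan(0.3477) = 19.17°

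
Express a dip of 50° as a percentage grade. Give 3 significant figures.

grade % = 100 × tan 50° = 100 × 1.1918

119%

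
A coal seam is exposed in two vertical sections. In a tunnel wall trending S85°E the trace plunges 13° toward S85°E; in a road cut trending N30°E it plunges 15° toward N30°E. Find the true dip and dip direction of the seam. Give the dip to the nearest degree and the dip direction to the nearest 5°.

true dip 17°, dip direction 055°

Represent each trace as a vector plunging at its apparent dip toward its trend (east-north-up frame): v₁ = (0.971, -0.085, -0.225), v₂ = (0.483, 0.837, -0.259).
Cross product v₁ × v₂ gives the pole to the plane: n ∝ (0.210, 0.143, 0.853).
True dip = arccos(n_z / |n|) = arccos(0.9584) = 16.6°.
Dip direction = azimuth of (n_x, n_y) = atan2(0.210, 0.143) = 56°.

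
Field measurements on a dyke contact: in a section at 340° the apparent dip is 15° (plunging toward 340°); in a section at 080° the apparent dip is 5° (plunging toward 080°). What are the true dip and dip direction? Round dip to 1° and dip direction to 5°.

true dip 17°, dip direction 005°

The two traces are lines in the plane: v₁ = (sin 340°·cos 15°, cos 340°·cos 15°, −sin 15°), v₂ = (sin 80°·cos 5°, cos 80°·cos 5°, −sin 5°).
n = v₁ × v₂ = (0.034, 0.283, 0.948) (taken with n_z > 0).
True dip = arccos(n_z / |n|) = arccos(0.9577) = 16.7°.
The horizontal component of n points toward azimuth atan2(n_x, n_y) = 7°, the dip direction.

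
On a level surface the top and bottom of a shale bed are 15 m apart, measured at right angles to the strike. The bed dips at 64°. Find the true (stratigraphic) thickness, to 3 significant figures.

True thickness t = w · sin(dip) = 15 × sin 64°
t = 15 × 0.8988 = 13.482 m

13.5 m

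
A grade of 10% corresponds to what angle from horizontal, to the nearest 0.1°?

tan θ = 10/100 = 0.1000
θ = arctan(0.1000) = 5.71°

5.7°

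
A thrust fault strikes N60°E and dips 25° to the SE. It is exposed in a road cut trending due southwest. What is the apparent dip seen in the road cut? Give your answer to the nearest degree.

7°

Angle between strike (N60°E) and section (due southwest): β = 15°.
tan α = tan 25° × sin 15° = 0.4663 × 0.2588 = 0.1207
apparent dip = arctan 0.1207 = 6.88°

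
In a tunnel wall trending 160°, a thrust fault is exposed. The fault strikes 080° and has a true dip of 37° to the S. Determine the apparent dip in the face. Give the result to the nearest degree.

Angle between strike (080°) and section (160°): β = 80°.
tan(apparent dip) = tan 37° · sin 80° = 0.7421
apparent dip = arctan 0.7421 = 36.58°

37°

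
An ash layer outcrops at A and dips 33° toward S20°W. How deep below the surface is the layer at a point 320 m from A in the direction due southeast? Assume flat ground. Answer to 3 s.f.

87.8 m

The hole lies 65° from the dip direction, so the down-dip offset is 320 × cos 65° = 135.24 m.
Depth = down-dip offset × tan(dip) = 135.24 × tan 33° = 135.24 × 0.6494
Depth = 87.82 m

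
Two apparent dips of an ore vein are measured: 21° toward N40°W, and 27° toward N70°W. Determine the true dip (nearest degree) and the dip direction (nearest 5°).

Represent each trace as a vector plunging at its apparent dip toward its trend (east-north-up frame): v₁ = (-0.600, 0.715, -0.358), v₂ = (-0.837, 0.305, -0.454).
The plane normal is n = v₁ × v₂ ∝ (-0.215, 0.028, 0.416).
Dip δ = arctan(|n_h|/n_z) = arctan(0.217/0.416) = 27.6°.
Dip direction = azimuth of (n_x, n_y) = atan2(-0.215, 0.028) = 277°.

true dip 28°, dip direction 275°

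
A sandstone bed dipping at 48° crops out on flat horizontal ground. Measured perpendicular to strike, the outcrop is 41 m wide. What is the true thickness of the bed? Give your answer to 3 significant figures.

30.5 m

True thickness t = w · sin(dip) = 41 × sin 48°
t = 41 × 0.7431 = 30.469 m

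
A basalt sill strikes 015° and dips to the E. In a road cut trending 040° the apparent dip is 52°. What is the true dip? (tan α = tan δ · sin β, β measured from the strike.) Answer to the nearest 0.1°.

71.7°

β = acute angle between strike 015° and section 040° = 25°.
tan δ = tan α / sin β = tan 52° / sin 25° = 1.2799 / 0.4226 = 3.0286
δ = arctan(3.0286) = 71.73°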